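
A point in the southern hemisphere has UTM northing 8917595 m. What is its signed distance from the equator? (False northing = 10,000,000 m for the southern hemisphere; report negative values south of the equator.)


For southern: actual = 8917595 - 10000000 = -1082405 m

-1082405 m


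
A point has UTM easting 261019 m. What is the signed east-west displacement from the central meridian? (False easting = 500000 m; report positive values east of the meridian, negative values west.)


displacement = 261019 - 500000 = -238981 m

-238981 m


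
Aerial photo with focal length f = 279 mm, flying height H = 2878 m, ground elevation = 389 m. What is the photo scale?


scale = f / (H - h) = 279 mm / 2489 m = 279 / 2489000 = 1:8921

1:8921


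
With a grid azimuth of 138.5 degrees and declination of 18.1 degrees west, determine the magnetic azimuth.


magnetic azimuth = grid azimuth - declination (east +ve)
mag_az = 138.5 - -18.1 = 156.6 degrees

156.6 degrees


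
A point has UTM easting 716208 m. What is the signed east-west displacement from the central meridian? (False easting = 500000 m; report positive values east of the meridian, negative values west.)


displacement = 716208 - 500000 = 216208 m

216208 m


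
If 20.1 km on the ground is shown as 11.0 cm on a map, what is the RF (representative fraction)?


ground = 20.1 km = 2010000 cm; RF denominator = ground / map = 2010000 / 11.0 ≈ 182727; RF = 1:182727

1:182727


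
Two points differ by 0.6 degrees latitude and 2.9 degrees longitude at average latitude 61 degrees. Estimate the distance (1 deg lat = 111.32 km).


dlat_km = 0.6 * 111.32 = 66.792
dlon_km = 2.9 * 111.32 * cos(61) ≈ 156.51
dist = sqrt(66.792^2 + 156.51^2) ≈ 170.2 km

170.2 km


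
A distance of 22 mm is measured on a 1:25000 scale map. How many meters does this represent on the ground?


ground = 22 mm * 25000 / 1000 = 550.0 m

550.0 m


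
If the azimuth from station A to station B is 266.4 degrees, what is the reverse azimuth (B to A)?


back azimuth = (266.4 + 180) mod 360 = 86.4 degrees

86.4 degrees


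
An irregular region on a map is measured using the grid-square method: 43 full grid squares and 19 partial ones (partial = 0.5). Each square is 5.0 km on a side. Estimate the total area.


effective squares = 43 + 19 * 0.5 = 52.5
area = 52.5 * 25.0 = 1312.5 km^2

1312.5 km^2


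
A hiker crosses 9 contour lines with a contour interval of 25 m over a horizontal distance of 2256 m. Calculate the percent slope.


elevation change = 9 * 25 = 225 m
slope = 225 / 2256 * 100 = 10.0%

10.0%


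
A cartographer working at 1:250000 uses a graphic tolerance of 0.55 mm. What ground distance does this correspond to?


ground = 0.55 mm * 250000 / 1000 = 137.5 m

137.5 m


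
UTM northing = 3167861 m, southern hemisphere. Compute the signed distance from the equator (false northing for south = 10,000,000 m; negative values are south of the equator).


For southern: actual = 3167861 - 10000000 = -6832139 m

-6832139 m


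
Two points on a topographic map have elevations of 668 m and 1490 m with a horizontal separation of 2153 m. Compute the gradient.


gradient = (1490 - 668) / 2153 = 822 / 2153 = 0.3818

0.3818


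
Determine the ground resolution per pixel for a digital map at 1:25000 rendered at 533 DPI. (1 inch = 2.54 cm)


pixel_cm = 2.54 / 533 ≈ 0.004765 cm
ground = pixel_cm * 25000 / 100 = 2.54 * 25000 / (533 * 100) = 63500 / 53300 ≈ 1.19 m

1.19 m


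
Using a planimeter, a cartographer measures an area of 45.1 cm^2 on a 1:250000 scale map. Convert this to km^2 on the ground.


ground_area = 45.1 * (250000/100)^2 = 281875000.0 m^2 = 281.875 km^2

281.875 km^2


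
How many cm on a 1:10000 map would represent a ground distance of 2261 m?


map_cm = 2261 * 100 / 10000 = 22.61 cm

22.61 cm


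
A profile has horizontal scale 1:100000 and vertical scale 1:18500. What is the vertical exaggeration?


VE = horizontal_scale / vertical_scale = 100000 / 18500 ≈ 5.4

5.4x


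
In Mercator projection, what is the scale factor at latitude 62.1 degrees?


SF = 1 / cos(62.1) = 1 / 0.46793 = 2.137

2.137


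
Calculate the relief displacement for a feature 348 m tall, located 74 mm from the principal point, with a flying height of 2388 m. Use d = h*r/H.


d = h * r / H = 348 * 74 / 2388 = 10.78 mm

10.78 mm


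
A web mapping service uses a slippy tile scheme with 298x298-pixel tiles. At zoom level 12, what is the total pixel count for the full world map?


tiles per axis = 2^12 = 4096
total tiles = 4096^2 = 16777216
pixels per axis = 4096 * 298 = 1220608
total pixels = 1220608^2 = 1489883889664

1489883889664 pixels


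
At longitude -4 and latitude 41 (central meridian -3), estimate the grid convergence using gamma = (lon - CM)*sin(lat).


gamma = (-4 - -3) * sin(41) = -1 * 0.656059 = -0.656 degrees

-0.656 degrees


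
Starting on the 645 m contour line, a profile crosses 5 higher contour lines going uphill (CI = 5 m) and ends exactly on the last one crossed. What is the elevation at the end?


elevation = 645 + 5 * 5 = 670 m

670 m


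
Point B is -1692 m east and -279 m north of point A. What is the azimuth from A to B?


az = atan2(-1692, -279) = -99.4 deg
adjusted to 0-360: 260.6 degrees

260.6 degrees


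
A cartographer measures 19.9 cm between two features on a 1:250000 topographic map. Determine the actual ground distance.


ground = 19.9 cm * 250000 / 100 = 49750.0 m = 49.75 km

49.75 km


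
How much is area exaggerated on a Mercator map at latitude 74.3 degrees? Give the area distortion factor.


area_distortion = 1/cos^2(74.3) = 13.657

13.657


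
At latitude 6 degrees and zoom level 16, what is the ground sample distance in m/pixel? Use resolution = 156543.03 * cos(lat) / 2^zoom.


res = 156543.03 * cos(6) / 2^16 = 156543.03 * 0.9945219 / 65536 = 2.38 m/pixel

2.38 m/pixel


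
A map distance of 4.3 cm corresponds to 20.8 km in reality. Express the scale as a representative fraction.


ground = 20.8 km = 2080000 cm; RF denominator = ground / map = 2080000 / 4.3 ≈ 483721; RF = 1:483721

1:483721


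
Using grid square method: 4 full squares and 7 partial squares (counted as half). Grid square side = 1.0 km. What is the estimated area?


effective squares = 4 + 7 * 0.5 = 7.5
area = 7.5 * 1.0 = 7.5 km^2

7.5 km^2


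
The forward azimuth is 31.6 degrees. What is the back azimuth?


back azimuth = (31.6 + 180) mod 360 = 211.6 degrees

211.6 degrees


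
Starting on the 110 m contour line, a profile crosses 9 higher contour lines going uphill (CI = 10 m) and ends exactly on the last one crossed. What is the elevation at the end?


elevation = 110 + 9 * 10 = 200 m

200 m


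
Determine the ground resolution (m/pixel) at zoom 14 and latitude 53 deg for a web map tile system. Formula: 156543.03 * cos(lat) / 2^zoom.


res = 156543.03 * cos(53) / 2^14 = 156543.03 * 0.60181502 / 16384 = 5.75 m/pixel

5.75 m/pixel


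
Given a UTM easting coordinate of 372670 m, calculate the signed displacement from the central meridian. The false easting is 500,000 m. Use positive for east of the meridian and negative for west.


displacement = 372670 - 500000 = -127330 m

-127330 m


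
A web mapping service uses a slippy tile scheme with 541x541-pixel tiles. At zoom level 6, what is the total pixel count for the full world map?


tiles per axis = 2^6 = 64
total tiles = 64^2 = 4096
pixels per axis = 64 * 541 = 34624
total pixels = 34624^2 = 1198821376

1198821376 pixels


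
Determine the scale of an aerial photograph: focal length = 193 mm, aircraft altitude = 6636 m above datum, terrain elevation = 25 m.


scale = f / (H - h) = 193 mm / 6611 m = 193 / 6611000 = 1:34254

1:34254


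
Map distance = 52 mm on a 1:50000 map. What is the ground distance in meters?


ground = 52 mm * 50000 / 1000 = 2600.0 m

2600.0 m


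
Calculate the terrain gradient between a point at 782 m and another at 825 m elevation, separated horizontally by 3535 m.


gradient = (825 - 782) / 3535 = 43 / 3535 = 0.0122

0.0122


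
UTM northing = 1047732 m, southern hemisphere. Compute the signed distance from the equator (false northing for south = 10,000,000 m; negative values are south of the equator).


For southern: actual = 1047732 - 10000000 = -8952268 m

-8952268 m


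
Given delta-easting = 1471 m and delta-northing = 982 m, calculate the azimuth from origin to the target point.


az = atan2(1471, 982) = 56.3 deg
adjusted to 0-360: 56.3 degrees

56.3 degrees


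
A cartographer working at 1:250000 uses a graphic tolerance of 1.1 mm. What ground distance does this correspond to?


ground = 1.1 mm * 250000 / 1000 = 275.0 m

275.0 m


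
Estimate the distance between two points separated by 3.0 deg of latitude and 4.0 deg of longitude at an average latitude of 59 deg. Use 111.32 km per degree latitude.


dlat_km = 3.0 * 111.32 = 333.96
dlon_km = 4.0 * 111.32 * cos(59) ≈ 229.336
dist = sqrt(333.96^2 + 229.336^2) ≈ 405.1 km

405.1 km


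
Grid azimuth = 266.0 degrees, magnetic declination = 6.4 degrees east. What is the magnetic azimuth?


magnetic azimuth = grid azimuth - declination (east +ve)
mag_az = 266.0 - 6.4 = 259.6 degrees

259.6 degrees


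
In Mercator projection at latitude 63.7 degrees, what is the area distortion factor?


area_distortion = 1/cos^2(63.7) = 5.094

5.094


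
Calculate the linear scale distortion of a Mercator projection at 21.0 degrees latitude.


SF = 1 / cos(21.0) = 1 / 0.93358 = 1.071

1.071


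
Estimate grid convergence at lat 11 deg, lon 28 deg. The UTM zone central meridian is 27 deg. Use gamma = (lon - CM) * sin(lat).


gamma = (28 - 27) * sin(11) = 1 * 0.190809 = 0.191 degrees

0.191 degrees


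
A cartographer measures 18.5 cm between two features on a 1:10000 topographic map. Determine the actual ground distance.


ground = 18.5 cm * 10000 / 100 = 1850.0 m = 1.85 km

1.85 km


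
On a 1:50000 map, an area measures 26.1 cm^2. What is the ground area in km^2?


ground_area = 26.1 * (50000/100)^2 = 6525000.0 m^2 = 6.525 km^2

6.525 km^2


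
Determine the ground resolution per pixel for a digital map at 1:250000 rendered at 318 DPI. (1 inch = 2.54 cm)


pixel_cm = 2.54 / 318 ≈ 0.007987 cm
ground = pixel_cm * 250000 / 100 = 2.54 * 250000 / (318 * 100) = 635000 / 31800 ≈ 19.97 m

19.97 m


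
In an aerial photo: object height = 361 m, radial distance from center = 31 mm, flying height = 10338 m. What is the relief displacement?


d = h * r / H = 361 * 31 / 10338 = 1.08 mm

1.08 mm


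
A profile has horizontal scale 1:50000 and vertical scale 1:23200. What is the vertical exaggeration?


VE = horizontal_scale / vertical_scale = 50000 / 23200 ≈ 2.2

2.2x


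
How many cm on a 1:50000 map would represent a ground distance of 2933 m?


map_cm = 2933 * 100 / 50000 = 5.866 cm ≈ 5.87 cm

5.87 cm


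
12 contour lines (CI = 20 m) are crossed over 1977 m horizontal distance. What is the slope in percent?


elevation change = 12 * 20 = 240 m
slope = 240 / 1977 * 100 = 12.1%

12.1%


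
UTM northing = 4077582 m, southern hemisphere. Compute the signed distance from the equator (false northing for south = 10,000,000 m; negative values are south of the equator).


For southern: actual = 4077582 - 10000000 = -5922418 m

-5922418 m


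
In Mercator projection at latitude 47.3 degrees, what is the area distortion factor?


area_distortion = 1/cos^2(47.3) = 2.174

2.174


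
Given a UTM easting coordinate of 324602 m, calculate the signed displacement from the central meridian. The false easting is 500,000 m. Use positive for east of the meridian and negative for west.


displacement = 324602 - 500000 = -175398 m

-175398 m


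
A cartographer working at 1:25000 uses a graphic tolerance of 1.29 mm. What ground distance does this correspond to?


ground = 1.29 mm * 25000 / 1000 = 32.25 m

32.25 m


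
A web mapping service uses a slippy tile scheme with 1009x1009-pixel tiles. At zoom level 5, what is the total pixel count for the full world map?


tiles per axis = 2^5 = 32
total tiles = 32^2 = 1024
pixels per axis = 32 * 1009 = 32288
total pixels = 32288^2 = 1042514944

1042514944 pixels


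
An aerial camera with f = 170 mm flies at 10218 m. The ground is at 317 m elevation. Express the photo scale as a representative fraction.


scale = f / (H - h) = 170 mm / 9901 m = 170 / 9901000 = 1:58241

1:58241


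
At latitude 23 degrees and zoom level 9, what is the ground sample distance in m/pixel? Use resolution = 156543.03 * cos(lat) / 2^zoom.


res = 156543.03 * cos(23) / 2^9 = 156543.03 * 0.92050485 / 512 = 281.44 m/pixel

281.44 m/pixel


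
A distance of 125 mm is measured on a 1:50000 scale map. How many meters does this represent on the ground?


ground = 125 mm * 50000 / 1000 = 6250.0 m

6250.0 m


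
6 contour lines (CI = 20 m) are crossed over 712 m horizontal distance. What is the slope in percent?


elevation change = 6 * 20 = 120 m
slope = 120 / 712 * 100 = 16.9%

16.9%


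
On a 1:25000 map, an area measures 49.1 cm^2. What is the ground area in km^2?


ground_area = 49.1 * (25000/100)^2 = 3068750.0 m^2 = 3.06875 km^2 ≈ 3.069 km^2

3.069 km^2


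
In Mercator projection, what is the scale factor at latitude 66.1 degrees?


SF = 1 / cos(66.1) = 1 / 0.405142 = 2.468

2.468


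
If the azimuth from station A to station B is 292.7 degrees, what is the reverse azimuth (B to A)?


back azimuth = (292.7 + 180) mod 360 = 112.7 degrees

112.7 degrees


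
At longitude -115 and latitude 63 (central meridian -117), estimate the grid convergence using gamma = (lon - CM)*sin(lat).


gamma = (-115 - -117) * sin(63) = 2 * 0.891007 = 1.782 degrees

1.782 degrees


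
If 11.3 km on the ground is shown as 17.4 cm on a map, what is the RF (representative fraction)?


ground = 11.3 km = 1130000 cm; RF denominator = ground / map = 1130000 / 17.4 ≈ 64943; RF = 1:64943

1:64943


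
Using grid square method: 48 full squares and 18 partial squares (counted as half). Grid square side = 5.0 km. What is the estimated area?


effective squares = 48 + 18 * 0.5 = 57.0
area = 57.0 * 25.0 = 1425.0 km^2

1425.0 km^2


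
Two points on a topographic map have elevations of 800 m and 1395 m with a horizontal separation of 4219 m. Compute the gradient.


gradient = (1395 - 800) / 4219 = 595 / 4219 = 0.141

0.141


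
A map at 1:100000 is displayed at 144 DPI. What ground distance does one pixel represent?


pixel_cm = 2.54 / 144 ≈ 0.017639 cm
ground = pixel_cm * 100000 / 100 = 2.54 * 100000 / (144 * 100) = 254000 / 14400 ≈ 17.64 m

17.64 m


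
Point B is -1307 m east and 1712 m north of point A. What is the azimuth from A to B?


az = atan2(-1307, 1712) = -37.4 deg
adjusted to 0-360: 322.6 degrees

322.6 degrees


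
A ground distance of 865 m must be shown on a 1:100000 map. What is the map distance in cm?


map_cm = 865 * 100 / 100000 = 0.865 cm ≈ 0.87 cm

0.87 cm


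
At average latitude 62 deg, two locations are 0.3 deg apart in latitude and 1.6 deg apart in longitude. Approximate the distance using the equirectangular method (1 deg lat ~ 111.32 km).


dlat_km = 0.3 * 111.32 = 33.396
dlon_km = 1.6 * 111.32 * cos(62) ≈ 83.619
dist = sqrt(33.396^2 + 83.619^2) ≈ 90.0 km

90.0 km


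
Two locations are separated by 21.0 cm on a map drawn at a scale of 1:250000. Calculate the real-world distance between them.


ground = 21.0 cm * 250000 / 100 = 52500.0 m = 52.5 km

52.5 km


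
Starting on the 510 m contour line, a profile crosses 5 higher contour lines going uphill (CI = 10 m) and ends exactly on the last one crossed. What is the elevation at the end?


elevation = 510 + 5 * 10 = 560 m

560 m


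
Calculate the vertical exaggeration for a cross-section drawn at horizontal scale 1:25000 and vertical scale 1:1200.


VE = horizontal_scale / vertical_scale = 25000 / 1200 ≈ 20.8

20.8x


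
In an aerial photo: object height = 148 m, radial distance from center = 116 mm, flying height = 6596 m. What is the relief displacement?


d = h * r / H = 148 * 116 / 6596 = 2.6 mm

2.6 mm


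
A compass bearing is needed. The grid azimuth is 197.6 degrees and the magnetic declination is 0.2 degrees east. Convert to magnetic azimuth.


magnetic azimuth = grid azimuth - declination (east +ve)
mag_az = 197.6 - 0.2 = 197.4 degrees

197.4 degrees


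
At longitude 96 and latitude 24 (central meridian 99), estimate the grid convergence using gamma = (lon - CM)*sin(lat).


gamma = (96 - 99) * sin(24) = -3 * 0.406737 = -1.22 degrees

-1.22 degrees


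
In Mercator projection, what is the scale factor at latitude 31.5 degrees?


SF = 1 / cos(31.5) = 1 / 0.85264 = 1.173

1.173


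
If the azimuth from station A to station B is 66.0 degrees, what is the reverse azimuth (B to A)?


back azimuth = (66.0 + 180) mod 360 = 246.0 degrees

246.0 degrees


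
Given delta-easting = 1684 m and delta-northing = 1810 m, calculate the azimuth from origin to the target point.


az = atan2(1684, 1810) = 42.9 deg
adjusted to 0-360: 42.9 degrees

42.9 degrees


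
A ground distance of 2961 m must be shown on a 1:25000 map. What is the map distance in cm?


map_cm = 2961 * 100 / 25000 = 11.844 cm ≈ 11.84 cm

11.84 cm


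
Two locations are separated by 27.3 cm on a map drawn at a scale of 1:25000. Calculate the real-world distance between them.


ground = 27.3 cm * 25000 / 100 = 6825.0 m = 6.825 km

6.825 km


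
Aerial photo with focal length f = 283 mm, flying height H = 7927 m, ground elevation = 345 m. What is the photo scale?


scale = f / (H - h) = 283 mm / 7582 m = 283 / 7582000 = 1:26792

1:26792


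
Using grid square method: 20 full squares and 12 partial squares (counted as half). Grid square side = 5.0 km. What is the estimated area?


effective squares = 20 + 12 * 0.5 = 26.0
area = 26.0 * 25.0 = 650.0 km^2

650.0 km^2


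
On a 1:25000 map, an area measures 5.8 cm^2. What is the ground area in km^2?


ground_area = 5.8 * (25000/100)^2 = 362500.0 m^2 = 0.3625 km^2 ≈ 0.363 km^2

0.363 km^2


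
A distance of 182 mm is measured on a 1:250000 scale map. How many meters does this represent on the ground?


ground = 182 mm * 250000 / 1000 = 45500.0 m

45500.0 m


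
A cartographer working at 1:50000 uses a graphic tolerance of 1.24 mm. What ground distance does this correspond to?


ground = 1.24 mm * 50000 / 1000 = 62.0 m

62.0 m


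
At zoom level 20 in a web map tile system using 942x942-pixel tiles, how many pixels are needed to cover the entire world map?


tiles per axis = 2^20 = 1048576
total tiles = 1048576^2 = 1099511627776
pixels per axis = 1048576 * 942 = 987758592
total pixels = 987758592^2 = 975667036069822464

975667036069822464 pixels


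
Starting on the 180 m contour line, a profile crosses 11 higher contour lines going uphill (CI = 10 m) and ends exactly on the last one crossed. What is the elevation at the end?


elevation = 180 + 11 * 10 = 290 m

290 m


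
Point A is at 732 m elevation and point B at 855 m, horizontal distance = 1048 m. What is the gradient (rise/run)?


gradient = (855 - 732) / 1048 = 123 / 1048 = 0.1174

0.1174


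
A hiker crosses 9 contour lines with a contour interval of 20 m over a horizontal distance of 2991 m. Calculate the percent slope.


elevation change = 9 * 20 = 180 m
slope = 180 / 2991 * 100 = 6.0%

6.0%


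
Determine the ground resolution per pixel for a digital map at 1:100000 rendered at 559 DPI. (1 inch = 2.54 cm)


pixel_cm = 2.54 / 559 ≈ 0.004544 cm
ground = pixel_cm * 100000 / 100 = 2.54 * 100000 / (559 * 100) = 254000 / 55900 ≈ 4.54 m

4.54 m


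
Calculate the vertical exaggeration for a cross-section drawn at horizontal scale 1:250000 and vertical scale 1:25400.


VE = horizontal_scale / vertical_scale = 250000 / 25400 ≈ 9.8

9.8x


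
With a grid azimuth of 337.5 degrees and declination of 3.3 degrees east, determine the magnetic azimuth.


magnetic azimuth = grid azimuth - declination (east +ve)
mag_az = 337.5 - 3.3 = 334.2 degrees

334.2 degrees


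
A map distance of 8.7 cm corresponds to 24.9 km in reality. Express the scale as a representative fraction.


ground = 24.9 km = 2490000 cm; RF denominator = ground / map = 2490000 / 8.7 ≈ 286207; RF = 1:286207

1:286207


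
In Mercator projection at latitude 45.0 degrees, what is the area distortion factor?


area_distortion = 1/cos^2(45.0) = 2.0

2.0


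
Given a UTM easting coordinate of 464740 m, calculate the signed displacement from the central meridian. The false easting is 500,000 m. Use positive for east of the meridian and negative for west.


displacement = 464740 - 500000 = -35260 m

-35260 m


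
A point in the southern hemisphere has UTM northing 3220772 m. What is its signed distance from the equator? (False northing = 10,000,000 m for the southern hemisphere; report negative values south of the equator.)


For southern: actual = 3220772 - 10000000 = -6779228 m

-6779228 m


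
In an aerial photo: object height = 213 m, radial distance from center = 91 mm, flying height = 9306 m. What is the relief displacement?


d = h * r / H = 213 * 91 / 9306 = 2.08 mm

2.08 mm


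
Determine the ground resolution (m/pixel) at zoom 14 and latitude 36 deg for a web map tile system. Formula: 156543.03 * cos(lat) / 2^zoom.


res = 156543.03 * cos(36) / 2^14 = 156543.03 * 0.80901699 / 16384 = 7.73 m/pixel

7.73 m/pixel


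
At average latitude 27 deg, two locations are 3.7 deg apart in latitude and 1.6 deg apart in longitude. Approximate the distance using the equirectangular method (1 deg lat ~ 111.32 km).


dlat_km = 3.7 * 111.32 = 411.884
dlon_km = 1.6 * 111.32 * cos(27) ≈ 158.699
dist = sqrt(411.884^2 + 158.699^2) ≈ 441.4 km

441.4 km


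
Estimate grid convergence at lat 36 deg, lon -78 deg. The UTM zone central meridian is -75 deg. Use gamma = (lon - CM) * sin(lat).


gamma = (-78 - -75) * sin(36) = -3 * 0.587785 = -1.763 degrees

-1.763 degrees


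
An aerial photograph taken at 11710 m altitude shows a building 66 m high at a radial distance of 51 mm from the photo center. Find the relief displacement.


d = h * r / H = 66 * 51 / 11710 = 0.29 mm

0.29 mm


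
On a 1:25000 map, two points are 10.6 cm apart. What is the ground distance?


ground = 10.6 cm * 25000 / 100 = 2650.0 m = 2.65 km

2.65 km


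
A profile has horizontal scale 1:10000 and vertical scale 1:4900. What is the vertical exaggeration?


VE = horizontal_scale / vertical_scale = 10000 / 4900 ≈ 2.0

2.0x


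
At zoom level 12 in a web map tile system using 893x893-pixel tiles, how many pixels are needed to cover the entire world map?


tiles per axis = 2^12 = 4096
total tiles = 4096^2 = 16777216
pixels per axis = 4096 * 893 = 3657728
total pixels = 3657728^2 = 13378974121984

13378974121984 pixels


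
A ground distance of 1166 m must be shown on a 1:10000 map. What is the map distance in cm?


map_cm = 1166 * 100 / 10000 = 11.66 cm

11.66 cm


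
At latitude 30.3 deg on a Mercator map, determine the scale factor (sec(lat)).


SF = 1 / cos(30.3) = 1 / 0.863396 = 1.158

1.158


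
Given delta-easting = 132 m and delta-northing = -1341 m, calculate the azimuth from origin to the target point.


az = atan2(132, -1341) = 174.4 deg
adjusted to 0-360: 174.4 degrees

174.4 degrees


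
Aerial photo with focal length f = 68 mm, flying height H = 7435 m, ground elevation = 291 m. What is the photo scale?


scale = f / (H - h) = 68 mm / 7144 m = 68 / 7144000 = 1:105059

1:105059


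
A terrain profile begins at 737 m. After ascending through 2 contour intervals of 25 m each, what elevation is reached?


elevation = 737 + 2 * 25 = 787 m

787 m


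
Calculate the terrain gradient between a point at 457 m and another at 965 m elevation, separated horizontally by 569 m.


gradient = (965 - 457) / 569 = 508 / 569 = 0.8928

0.8928


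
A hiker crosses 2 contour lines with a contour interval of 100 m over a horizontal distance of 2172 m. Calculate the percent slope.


elevation change = 2 * 100 = 200 m
slope = 200 / 2172 * 100 = 9.2%

9.2%


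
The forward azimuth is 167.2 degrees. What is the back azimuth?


back azimuth = (167.2 + 180) mod 360 = 347.2 degrees

347.2 degrees


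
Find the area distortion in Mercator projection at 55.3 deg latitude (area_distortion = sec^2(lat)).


area_distortion = 1/cos^2(55.3) = 3.086

3.086


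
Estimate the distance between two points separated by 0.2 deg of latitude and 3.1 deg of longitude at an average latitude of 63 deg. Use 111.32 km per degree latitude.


dlat_km = 0.2 * 111.32 = 22.264
dlon_km = 3.1 * 111.32 * cos(63) ≈ 156.668
dist = sqrt(22.264^2 + 156.668^2) ≈ 158.2 km

158.2 km


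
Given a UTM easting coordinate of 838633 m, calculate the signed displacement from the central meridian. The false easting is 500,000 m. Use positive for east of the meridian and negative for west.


displacement = 838633 - 500000 = 338633 m

338633 m


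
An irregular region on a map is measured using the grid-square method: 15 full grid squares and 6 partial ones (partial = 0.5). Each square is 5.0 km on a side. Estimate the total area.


effective squares = 15 + 6 * 0.5 = 18.0
area = 18.0 * 25.0 = 450.0 km^2

450.0 km^2


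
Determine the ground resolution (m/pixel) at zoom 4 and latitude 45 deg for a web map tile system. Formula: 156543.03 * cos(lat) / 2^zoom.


res = 156543.03 * cos(45) / 2^4 = 156543.03 * 0.70710678 / 16 = 6918.29 m/pixel

6918.29 m/pixel


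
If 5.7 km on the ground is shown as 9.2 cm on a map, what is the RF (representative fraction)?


ground = 5.7 km = 570000 cm; RF denominator = ground / map = 570000 / 9.2 ≈ 61957; RF = 1:61957

1:61957


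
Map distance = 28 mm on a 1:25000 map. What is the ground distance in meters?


ground = 28 mm * 25000 / 1000 = 700.0 m

700.0 m


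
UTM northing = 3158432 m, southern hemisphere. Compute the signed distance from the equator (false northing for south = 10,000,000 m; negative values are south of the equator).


For southern: actual = 3158432 - 10000000 = -6841568 m

-6841568 m


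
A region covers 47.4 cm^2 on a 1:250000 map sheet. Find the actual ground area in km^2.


ground_area = 47.4 * (250000/100)^2 = 296250000.0 m^2 = 296.25 km^2

296.25 km^2


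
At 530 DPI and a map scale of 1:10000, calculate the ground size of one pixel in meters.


pixel_cm = 2.54 / 530 ≈ 0.004792 cm
ground = pixel_cm * 10000 / 100 = 2.54 * 10000 / (530 * 100) = 25400 / 53000 ≈ 0.48 m

0.48 m


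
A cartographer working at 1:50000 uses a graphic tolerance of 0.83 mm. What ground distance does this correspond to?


ground = 0.83 mm * 50000 / 1000 = 41.5 m

41.5 m


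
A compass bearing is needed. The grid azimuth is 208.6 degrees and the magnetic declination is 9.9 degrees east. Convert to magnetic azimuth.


magnetic azimuth = grid azimuth - declination (east +ve)
mag_az = 208.6 - 9.9 = 198.7 degrees

198.7 degrees


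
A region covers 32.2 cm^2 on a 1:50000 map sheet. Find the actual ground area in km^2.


ground_area = 32.2 * (50000/100)^2 = 8050000.0 m^2 = 8.05 km^2

8.05 km^2


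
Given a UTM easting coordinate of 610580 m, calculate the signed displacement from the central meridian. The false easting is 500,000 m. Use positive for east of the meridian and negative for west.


displacement = 610580 - 500000 = 110580 m

110580 m


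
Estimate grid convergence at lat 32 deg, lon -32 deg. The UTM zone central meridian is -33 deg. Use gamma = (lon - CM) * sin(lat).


gamma = (-32 - -33) * sin(32) = 1 * 0.529919 = 0.53 degrees

0.53 degrees


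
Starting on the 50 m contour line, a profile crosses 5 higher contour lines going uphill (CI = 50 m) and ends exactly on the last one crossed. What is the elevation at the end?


elevation = 50 + 5 * 50 = 300 m

300 m


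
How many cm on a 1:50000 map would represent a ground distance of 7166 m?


map_cm = 7166 * 100 / 50000 = 14.332 cm ≈ 14.33 cm

14.33 cm


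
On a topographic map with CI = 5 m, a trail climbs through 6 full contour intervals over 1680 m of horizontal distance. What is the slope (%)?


elevation change = 6 * 5 = 30 m
slope = 30 / 1680 * 100 = 1.8%

1.8%


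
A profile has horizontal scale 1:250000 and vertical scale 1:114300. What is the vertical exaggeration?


VE = horizontal_scale / vertical_scale = 250000 / 114300 ≈ 2.2

2.2x


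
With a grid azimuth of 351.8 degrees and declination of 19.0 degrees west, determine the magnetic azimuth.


magnetic azimuth = grid azimuth - declination (east +ve)
mag_az = 351.8 - -19.0 = 10.8 degrees

10.8 degrees


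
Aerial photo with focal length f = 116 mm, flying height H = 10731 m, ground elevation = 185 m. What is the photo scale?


scale = f / (H - h) = 116 mm / 10546 m = 116 / 10546000 = 1:90914

1:90914


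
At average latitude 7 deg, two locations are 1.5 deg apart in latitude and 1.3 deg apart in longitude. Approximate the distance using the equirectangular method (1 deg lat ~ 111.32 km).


dlat_km = 1.5 * 111.32 = 166.98
dlon_km = 1.3 * 111.32 * cos(7) ≈ 143.637
dist = sqrt(166.98^2 + 143.637^2) ≈ 220.3 km

220.3 km


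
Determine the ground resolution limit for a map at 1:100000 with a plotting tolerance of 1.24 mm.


ground = 1.24 mm * 100000 / 1000 = 124.0 m

124.0 m


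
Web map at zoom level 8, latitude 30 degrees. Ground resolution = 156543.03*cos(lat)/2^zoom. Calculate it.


res = 156543.03 * cos(30) / 2^8 = 156543.03 * 0.8660254 / 256 = 529.57 m/pixel

529.57 m/pixel


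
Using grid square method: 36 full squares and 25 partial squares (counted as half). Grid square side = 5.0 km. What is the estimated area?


effective squares = 36 + 25 * 0.5 = 48.5
area = 48.5 * 25.0 = 1212.5 km^2

1212.5 km^2


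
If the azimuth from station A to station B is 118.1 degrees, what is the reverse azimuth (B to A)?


back azimuth = (118.1 + 180) mod 360 = 298.1 degrees

298.1 degrees


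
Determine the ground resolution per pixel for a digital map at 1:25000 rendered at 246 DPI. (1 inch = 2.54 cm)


pixel_cm = 2.54 / 246 ≈ 0.010325 cm
ground = pixel_cm * 25000 / 100 = 2.54 * 25000 / (246 * 100) = 63500 / 24600 ≈ 2.58 m

2.58 m


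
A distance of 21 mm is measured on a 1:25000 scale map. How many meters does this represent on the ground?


ground = 21 mm * 25000 / 1000 = 525.0 m

525.0 m


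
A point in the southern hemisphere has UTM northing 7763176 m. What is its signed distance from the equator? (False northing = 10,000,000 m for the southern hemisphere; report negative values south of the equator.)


For southern: actual = 7763176 - 10000000 = -2236824 m

-2236824 m


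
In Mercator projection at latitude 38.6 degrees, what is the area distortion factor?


area_distortion = 1/cos^2(38.6) = 1.637

1.637


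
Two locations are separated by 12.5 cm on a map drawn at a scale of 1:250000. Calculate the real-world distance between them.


ground = 12.5 cm * 250000 / 100 = 31250.0 m = 31.25 km

31.25 km


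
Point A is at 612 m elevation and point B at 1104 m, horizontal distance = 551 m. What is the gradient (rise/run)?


gradient = (1104 - 612) / 551 = 492 / 551 = 0.8929

0.8929


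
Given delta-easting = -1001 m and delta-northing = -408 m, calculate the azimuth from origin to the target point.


az = atan2(-1001, -408) = -112.2 deg
adjusted to 0-360: 247.8 degrees

247.8 degrees


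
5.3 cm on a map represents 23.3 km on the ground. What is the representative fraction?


ground = 23.3 km = 2330000 cm; RF denominator = ground / map = 2330000 / 5.3 ≈ 439623; RF = 1:439623

1:439623


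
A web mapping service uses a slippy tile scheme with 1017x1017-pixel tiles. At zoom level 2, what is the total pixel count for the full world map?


tiles per axis = 2^2 = 4
total tiles = 4^2 = 16
pixels per axis = 4 * 1017 = 4068
total pixels = 4068^2 = 16548624

16548624 pixels


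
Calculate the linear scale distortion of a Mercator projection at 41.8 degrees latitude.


SF = 1 / cos(41.8) = 1 / 0.745476 = 1.341

1.341


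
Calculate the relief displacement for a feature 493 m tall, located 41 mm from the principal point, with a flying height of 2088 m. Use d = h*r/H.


d = h * r / H = 493 * 41 / 2088 = 9.68 mm

9.68 mm


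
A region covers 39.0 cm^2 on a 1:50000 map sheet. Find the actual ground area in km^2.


ground_area = 39.0 * (50000/100)^2 = 9750000.0 m^2 = 9.75 km^2

9.75 km^2


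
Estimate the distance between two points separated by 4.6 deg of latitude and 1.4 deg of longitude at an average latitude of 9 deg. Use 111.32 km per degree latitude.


dlat_km = 4.6 * 111.32 = 512.072
dlon_km = 1.4 * 111.32 * cos(9) ≈ 153.929
dist = sqrt(512.072^2 + 153.929^2) ≈ 534.7 km

534.7 km


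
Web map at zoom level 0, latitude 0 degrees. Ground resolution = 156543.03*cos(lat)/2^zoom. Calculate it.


res = 156543.03 * cos(0) / 2^0 = 156543.03 * 1.0 / 1 = 156543.03 m/pixel

156543.03 m/pixel


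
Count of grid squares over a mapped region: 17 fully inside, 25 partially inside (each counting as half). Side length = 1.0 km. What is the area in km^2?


effective squares = 17 + 25 * 0.5 = 29.5
area = 29.5 * 1.0 = 29.5 km^2

29.5 km^2


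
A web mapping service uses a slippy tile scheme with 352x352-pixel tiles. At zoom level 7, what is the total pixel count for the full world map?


tiles per axis = 2^7 = 128
total tiles = 128^2 = 16384
pixels per axis = 128 * 352 = 45056
total pixels = 45056^2 = 2030043136

2030043136 pixels


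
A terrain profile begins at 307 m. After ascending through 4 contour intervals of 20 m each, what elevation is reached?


elevation = 307 + 4 * 20 = 387 m

387 m


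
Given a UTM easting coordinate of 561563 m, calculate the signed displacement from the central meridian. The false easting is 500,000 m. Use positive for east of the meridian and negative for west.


displacement = 561563 - 500000 = 61563 m

61563 m


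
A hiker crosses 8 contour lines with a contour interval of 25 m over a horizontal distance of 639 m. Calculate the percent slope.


elevation change = 8 * 25 = 200 m
slope = 200 / 639 * 100 = 31.3%

31.3%


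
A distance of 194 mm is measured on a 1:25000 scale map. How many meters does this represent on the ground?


ground = 194 mm * 25000 / 1000 = 4850.0 m

4850.0 m


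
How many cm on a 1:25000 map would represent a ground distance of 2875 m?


map_cm = 2875 * 100 / 25000 = 11.5 cm

11.5 cm


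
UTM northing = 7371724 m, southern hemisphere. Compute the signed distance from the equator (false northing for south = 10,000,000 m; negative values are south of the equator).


For southern: actual = 7371724 - 10000000 = -2628276 m

-2628276 m


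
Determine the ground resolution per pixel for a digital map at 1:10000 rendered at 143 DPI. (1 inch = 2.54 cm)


pixel_cm = 2.54 / 143 ≈ 0.017762 cm
ground = pixel_cm * 10000 / 100 = 2.54 * 10000 / (143 * 100) = 25400 / 14300 ≈ 1.78 m

1.78 m


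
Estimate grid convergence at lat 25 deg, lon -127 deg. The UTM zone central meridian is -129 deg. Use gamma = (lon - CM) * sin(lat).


gamma = (-127 - -129) * sin(25) = 2 * 0.422618 = 0.845 degrees

0.845 degrees


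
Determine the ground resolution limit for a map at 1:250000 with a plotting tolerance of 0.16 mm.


ground = 0.16 mm * 250000 / 1000 = 40.0 m

40.0 m


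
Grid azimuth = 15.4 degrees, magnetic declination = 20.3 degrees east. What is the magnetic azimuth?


magnetic azimuth = grid azimuth - declination (east +ve)
mag_az = 15.4 - 20.3 = 355.1 degrees

355.1 degrees


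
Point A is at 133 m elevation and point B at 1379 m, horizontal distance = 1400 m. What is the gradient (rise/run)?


gradient = (1379 - 133) / 1400 = 1246 / 1400 = 0.89

0.89


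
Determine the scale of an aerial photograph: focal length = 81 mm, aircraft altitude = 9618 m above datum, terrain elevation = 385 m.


scale = f / (H - h) = 81 mm / 9233 m = 81 / 9233000 = 1:113988

1:113988


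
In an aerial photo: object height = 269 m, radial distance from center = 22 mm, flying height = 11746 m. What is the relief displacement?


d = h * r / H = 269 * 22 / 11746 = 0.5 mm

0.5 mm


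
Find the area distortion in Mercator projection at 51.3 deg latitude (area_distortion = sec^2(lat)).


area_distortion = 1/cos^2(51.3) = 2.558

2.558


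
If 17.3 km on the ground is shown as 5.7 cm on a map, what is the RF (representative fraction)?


ground = 17.3 km = 1730000 cm; RF denominator = ground / map = 1730000 / 5.7 ≈ 303509; RF = 1:303509

1:303509


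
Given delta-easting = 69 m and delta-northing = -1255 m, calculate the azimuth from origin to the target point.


az = atan2(69, -1255) = 176.9 deg
adjusted to 0-360: 176.9 degrees

176.9 degrees


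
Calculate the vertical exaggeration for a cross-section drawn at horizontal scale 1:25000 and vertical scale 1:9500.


VE = horizontal_scale / vertical_scale = 25000 / 9500 ≈ 2.6

2.6x


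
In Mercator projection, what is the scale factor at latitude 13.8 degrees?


SF = 1 / cos(13.8) = 1 / 0.971134 = 1.03

1.03


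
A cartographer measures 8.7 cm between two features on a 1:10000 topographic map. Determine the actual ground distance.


ground = 8.7 cm * 10000 / 100 = 870.0 m

870.0 m


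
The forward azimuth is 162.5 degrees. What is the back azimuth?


back azimuth = (162.5 + 180) mod 360 = 342.5 degrees

342.5 degrees


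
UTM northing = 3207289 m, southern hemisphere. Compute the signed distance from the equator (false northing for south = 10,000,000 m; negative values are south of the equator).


For southern: actual = 3207289 - 10000000 = -6792711 m

-6792711 m


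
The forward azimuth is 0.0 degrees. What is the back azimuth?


back azimuth = (0.0 + 180) mod 360 = 180.0 degrees

180.0 degrees


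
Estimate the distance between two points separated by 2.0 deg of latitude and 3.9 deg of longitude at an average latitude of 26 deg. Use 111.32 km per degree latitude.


dlat_km = 2.0 * 111.32 = 222.64
dlon_km = 3.9 * 111.32 * cos(26) ≈ 390.21
dist = sqrt(222.64^2 + 390.21^2) ≈ 449.3 km

449.3 km


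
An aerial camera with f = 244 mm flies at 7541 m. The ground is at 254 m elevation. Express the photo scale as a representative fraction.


scale = f / (H - h) = 244 mm / 7287 m = 244 / 7287000 = 1:29865

1:29865


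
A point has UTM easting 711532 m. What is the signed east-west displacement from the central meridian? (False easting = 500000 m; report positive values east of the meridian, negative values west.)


displacement = 711532 - 500000 = 211532 m

211532 m


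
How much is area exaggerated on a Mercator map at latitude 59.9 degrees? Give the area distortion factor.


area_distortion = 1/cos^2(59.9) = 3.976

3.976


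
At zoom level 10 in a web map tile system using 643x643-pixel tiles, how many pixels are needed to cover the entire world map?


tiles per axis = 2^10 = 1024
total tiles = 1024^2 = 1048576
pixels per axis = 1024 * 643 = 658432
total pixels = 658432^2 = 433532698624

433532698624 pixels


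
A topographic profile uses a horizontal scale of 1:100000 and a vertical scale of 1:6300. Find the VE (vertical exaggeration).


VE = horizontal_scale / vertical_scale = 100000 / 6300 ≈ 15.9

15.9x
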